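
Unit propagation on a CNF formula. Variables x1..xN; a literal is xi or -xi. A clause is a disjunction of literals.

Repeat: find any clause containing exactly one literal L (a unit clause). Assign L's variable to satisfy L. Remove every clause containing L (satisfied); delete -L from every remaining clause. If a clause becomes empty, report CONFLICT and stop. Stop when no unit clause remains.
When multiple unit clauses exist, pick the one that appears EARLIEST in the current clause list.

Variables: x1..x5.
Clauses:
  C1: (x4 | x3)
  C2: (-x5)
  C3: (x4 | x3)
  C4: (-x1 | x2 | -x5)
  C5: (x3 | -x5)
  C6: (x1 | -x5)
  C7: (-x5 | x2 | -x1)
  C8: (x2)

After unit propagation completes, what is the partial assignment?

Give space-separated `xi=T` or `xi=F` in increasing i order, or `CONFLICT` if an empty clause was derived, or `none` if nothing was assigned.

unit clause [-5] forces x5=F; simplify:
  satisfied 5 clause(s); 3 remain; assigned so far: [5]
unit clause [2] forces x2=T; simplify:
  satisfied 1 clause(s); 2 remain; assigned so far: [2, 5]

Answer: x2=T x5=F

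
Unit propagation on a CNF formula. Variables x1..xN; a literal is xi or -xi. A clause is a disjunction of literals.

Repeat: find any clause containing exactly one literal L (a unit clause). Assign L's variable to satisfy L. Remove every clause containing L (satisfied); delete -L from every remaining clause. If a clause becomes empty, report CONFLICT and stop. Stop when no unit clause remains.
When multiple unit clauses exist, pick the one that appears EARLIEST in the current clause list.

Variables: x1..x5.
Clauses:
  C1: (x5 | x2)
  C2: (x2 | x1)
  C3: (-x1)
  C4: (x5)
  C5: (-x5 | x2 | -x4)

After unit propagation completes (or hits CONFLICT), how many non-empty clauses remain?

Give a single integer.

unit clause [-1] forces x1=F; simplify:
  drop 1 from [2, 1] -> [2]
  satisfied 1 clause(s); 4 remain; assigned so far: [1]
unit clause [2] forces x2=T; simplify:
  satisfied 3 clause(s); 1 remain; assigned so far: [1, 2]
unit clause [5] forces x5=T; simplify:
  satisfied 1 clause(s); 0 remain; assigned so far: [1, 2, 5]

Answer: 0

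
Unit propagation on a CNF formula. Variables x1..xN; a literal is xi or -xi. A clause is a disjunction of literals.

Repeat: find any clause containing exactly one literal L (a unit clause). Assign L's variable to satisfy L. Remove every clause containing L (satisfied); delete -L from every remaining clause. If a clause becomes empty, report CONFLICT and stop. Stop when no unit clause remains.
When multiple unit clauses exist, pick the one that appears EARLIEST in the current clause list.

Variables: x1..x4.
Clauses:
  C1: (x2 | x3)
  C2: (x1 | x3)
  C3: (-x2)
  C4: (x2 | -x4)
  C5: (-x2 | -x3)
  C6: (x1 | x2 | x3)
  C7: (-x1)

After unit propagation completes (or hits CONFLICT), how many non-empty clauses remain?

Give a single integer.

unit clause [-2] forces x2=F; simplify:
  drop 2 from [2, 3] -> [3]
  drop 2 from [2, -4] -> [-4]
  drop 2 from [1, 2, 3] -> [1, 3]
  satisfied 2 clause(s); 5 remain; assigned so far: [2]
unit clause [3] forces x3=T; simplify:
  satisfied 3 clause(s); 2 remain; assigned so far: [2, 3]
unit clause [-4] forces x4=F; simplify:
  satisfied 1 clause(s); 1 remain; assigned so far: [2, 3, 4]
unit clause [-1] forces x1=F; simplify:
  satisfied 1 clause(s); 0 remain; assigned so far: [1, 2, 3, 4]

Answer: 0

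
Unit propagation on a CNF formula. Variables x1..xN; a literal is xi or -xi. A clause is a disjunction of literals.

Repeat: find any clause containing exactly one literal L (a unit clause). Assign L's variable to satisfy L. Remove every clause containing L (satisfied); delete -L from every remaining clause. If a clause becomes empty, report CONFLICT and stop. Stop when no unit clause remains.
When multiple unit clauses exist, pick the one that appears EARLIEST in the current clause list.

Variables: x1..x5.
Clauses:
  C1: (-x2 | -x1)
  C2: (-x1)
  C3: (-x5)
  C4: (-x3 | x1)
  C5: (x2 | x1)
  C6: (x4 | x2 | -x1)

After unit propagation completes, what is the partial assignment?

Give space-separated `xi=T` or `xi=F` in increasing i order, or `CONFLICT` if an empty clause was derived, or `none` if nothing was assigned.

unit clause [-1] forces x1=F; simplify:
  drop 1 from [-3, 1] -> [-3]
  drop 1 from [2, 1] -> [2]
  satisfied 3 clause(s); 3 remain; assigned so far: [1]
unit clause [-5] forces x5=F; simplify:
  satisfied 1 clause(s); 2 remain; assigned so far: [1, 5]
unit clause [-3] forces x3=F; simplify:
  satisfied 1 clause(s); 1 remain; assigned so far: [1, 3, 5]
unit clause [2] forces x2=T; simplify:
  satisfied 1 clause(s); 0 remain; assigned so far: [1, 2, 3, 5]

Answer: x1=F x2=T x3=F x5=F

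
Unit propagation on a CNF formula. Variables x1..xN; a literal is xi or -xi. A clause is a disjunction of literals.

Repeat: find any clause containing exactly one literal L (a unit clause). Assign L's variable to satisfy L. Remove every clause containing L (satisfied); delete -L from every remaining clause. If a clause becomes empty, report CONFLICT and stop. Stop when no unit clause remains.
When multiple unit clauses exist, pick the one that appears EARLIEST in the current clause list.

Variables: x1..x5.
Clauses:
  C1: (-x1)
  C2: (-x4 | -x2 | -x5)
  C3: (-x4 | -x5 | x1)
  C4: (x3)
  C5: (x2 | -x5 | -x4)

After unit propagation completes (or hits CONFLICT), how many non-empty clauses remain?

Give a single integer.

unit clause [-1] forces x1=F; simplify:
  drop 1 from [-4, -5, 1] -> [-4, -5]
  satisfied 1 clause(s); 4 remain; assigned so far: [1]
unit clause [3] forces x3=T; simplify:
  satisfied 1 clause(s); 3 remain; assigned so far: [1, 3]

Answer: 3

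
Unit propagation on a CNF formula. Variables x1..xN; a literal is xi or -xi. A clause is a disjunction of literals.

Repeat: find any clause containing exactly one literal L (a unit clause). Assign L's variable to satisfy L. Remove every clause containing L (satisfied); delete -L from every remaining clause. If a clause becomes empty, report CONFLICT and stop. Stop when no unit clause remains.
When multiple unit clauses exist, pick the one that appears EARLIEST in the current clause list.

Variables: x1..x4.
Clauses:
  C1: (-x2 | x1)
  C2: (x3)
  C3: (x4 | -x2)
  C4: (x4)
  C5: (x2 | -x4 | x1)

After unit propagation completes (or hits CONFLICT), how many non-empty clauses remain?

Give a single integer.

Answer: 2

Derivation:
unit clause [3] forces x3=T; simplify:
  satisfied 1 clause(s); 4 remain; assigned so far: [3]
unit clause [4] forces x4=T; simplify:
  drop -4 from [2, -4, 1] -> [2, 1]
  satisfied 2 clause(s); 2 remain; assigned so far: [3, 4]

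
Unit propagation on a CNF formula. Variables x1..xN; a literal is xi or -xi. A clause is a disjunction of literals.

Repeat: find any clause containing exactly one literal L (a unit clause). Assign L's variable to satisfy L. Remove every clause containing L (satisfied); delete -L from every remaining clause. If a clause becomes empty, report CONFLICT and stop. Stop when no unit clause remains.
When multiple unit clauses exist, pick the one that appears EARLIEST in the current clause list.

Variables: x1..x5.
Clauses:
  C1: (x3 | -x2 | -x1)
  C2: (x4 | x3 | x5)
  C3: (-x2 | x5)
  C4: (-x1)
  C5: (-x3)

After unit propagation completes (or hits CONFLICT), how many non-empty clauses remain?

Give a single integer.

unit clause [-1] forces x1=F; simplify:
  satisfied 2 clause(s); 3 remain; assigned so far: [1]
unit clause [-3] forces x3=F; simplify:
  drop 3 from [4, 3, 5] -> [4, 5]
  satisfied 1 clause(s); 2 remain; assigned so far: [1, 3]

Answer: 2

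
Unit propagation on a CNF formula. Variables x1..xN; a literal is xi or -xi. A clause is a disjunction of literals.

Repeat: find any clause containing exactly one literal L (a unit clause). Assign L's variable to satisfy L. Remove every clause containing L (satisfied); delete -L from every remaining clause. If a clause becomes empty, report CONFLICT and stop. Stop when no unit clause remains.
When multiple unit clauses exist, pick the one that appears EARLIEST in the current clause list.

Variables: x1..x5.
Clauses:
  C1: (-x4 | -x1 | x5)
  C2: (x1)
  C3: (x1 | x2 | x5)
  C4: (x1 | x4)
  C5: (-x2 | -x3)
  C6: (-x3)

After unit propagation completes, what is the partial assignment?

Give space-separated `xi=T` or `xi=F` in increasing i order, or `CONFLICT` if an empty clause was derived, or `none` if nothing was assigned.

unit clause [1] forces x1=T; simplify:
  drop -1 from [-4, -1, 5] -> [-4, 5]
  satisfied 3 clause(s); 3 remain; assigned so far: [1]
unit clause [-3] forces x3=F; simplify:
  satisfied 2 clause(s); 1 remain; assigned so far: [1, 3]

Answer: x1=T x3=F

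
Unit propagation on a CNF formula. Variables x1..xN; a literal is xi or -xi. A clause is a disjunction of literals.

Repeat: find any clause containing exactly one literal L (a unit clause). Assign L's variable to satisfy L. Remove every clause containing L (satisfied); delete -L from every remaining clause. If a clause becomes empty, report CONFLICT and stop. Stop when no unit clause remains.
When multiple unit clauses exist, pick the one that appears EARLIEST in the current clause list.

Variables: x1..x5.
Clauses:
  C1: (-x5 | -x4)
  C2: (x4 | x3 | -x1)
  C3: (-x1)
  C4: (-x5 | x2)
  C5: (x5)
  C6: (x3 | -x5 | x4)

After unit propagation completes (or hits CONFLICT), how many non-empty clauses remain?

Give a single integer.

Answer: 0

Derivation:
unit clause [-1] forces x1=F; simplify:
  satisfied 2 clause(s); 4 remain; assigned so far: [1]
unit clause [5] forces x5=T; simplify:
  drop -5 from [-5, -4] -> [-4]
  drop -5 from [-5, 2] -> [2]
  drop -5 from [3, -5, 4] -> [3, 4]
  satisfied 1 clause(s); 3 remain; assigned so far: [1, 5]
unit clause [-4] forces x4=F; simplify:
  drop 4 from [3, 4] -> [3]
  satisfied 1 clause(s); 2 remain; assigned so far: [1, 4, 5]
unit clause [2] forces x2=T; simplify:
  satisfied 1 clause(s); 1 remain; assigned so far: [1, 2, 4, 5]
unit clause [3] forces x3=T; simplify:
  satisfied 1 clause(s); 0 remain; assigned so far: [1, 2, 3, 4, 5]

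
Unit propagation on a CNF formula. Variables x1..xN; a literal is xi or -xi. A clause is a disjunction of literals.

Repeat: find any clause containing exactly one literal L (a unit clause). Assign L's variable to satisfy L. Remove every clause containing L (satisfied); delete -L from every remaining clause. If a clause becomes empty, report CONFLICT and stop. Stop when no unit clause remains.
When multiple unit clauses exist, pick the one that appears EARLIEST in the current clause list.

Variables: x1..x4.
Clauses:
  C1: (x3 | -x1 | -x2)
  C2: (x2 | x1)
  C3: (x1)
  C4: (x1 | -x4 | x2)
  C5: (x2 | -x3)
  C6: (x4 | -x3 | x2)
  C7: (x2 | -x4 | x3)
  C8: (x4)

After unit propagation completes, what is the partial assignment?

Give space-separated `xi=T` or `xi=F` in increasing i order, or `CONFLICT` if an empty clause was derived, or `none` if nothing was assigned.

Answer: x1=T x4=T

Derivation:
unit clause [1] forces x1=T; simplify:
  drop -1 from [3, -1, -2] -> [3, -2]
  satisfied 3 clause(s); 5 remain; assigned so far: [1]
unit clause [4] forces x4=T; simplify:
  drop -4 from [2, -4, 3] -> [2, 3]
  satisfied 2 clause(s); 3 remain; assigned so far: [1, 4]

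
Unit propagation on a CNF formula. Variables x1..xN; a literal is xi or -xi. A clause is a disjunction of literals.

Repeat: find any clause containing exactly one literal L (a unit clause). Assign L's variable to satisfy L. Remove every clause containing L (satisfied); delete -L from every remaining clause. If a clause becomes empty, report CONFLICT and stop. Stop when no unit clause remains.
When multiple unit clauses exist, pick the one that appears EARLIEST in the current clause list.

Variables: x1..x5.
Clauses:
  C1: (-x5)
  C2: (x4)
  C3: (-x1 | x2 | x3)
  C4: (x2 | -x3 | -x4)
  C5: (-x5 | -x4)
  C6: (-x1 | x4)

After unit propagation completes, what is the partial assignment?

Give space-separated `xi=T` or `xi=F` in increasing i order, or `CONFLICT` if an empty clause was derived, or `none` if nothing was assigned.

unit clause [-5] forces x5=F; simplify:
  satisfied 2 clause(s); 4 remain; assigned so far: [5]
unit clause [4] forces x4=T; simplify:
  drop -4 from [2, -3, -4] -> [2, -3]
  satisfied 2 clause(s); 2 remain; assigned so far: [4, 5]

Answer: x4=T x5=F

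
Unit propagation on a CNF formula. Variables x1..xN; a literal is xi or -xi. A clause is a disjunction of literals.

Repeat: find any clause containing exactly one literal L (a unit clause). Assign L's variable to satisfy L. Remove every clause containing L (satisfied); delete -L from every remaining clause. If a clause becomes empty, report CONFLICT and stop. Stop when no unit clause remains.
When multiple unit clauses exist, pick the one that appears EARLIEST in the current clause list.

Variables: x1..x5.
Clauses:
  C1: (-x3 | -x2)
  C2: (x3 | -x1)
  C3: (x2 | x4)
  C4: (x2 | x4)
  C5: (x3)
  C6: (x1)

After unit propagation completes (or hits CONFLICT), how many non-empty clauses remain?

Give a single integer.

Answer: 0

Derivation:
unit clause [3] forces x3=T; simplify:
  drop -3 from [-3, -2] -> [-2]
  satisfied 2 clause(s); 4 remain; assigned so far: [3]
unit clause [-2] forces x2=F; simplify:
  drop 2 from [2, 4] -> [4]
  drop 2 from [2, 4] -> [4]
  satisfied 1 clause(s); 3 remain; assigned so far: [2, 3]
unit clause [4] forces x4=T; simplify:
  satisfied 2 clause(s); 1 remain; assigned so far: [2, 3, 4]
unit clause [1] forces x1=T; simplify:
  satisfied 1 clause(s); 0 remain; assigned so far: [1, 2, 3, 4]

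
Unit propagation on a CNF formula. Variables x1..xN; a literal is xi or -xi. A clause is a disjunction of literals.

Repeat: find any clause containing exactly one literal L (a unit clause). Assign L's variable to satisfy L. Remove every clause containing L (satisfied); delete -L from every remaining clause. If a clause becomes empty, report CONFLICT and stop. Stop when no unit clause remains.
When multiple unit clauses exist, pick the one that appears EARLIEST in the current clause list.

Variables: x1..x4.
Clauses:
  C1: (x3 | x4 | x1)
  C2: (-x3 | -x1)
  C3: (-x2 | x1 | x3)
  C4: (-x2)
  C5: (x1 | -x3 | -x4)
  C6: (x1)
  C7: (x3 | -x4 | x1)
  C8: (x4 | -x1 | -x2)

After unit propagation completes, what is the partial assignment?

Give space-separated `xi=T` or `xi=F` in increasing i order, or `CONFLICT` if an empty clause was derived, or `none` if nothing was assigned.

Answer: x1=T x2=F x3=F

Derivation:
unit clause [-2] forces x2=F; simplify:
  satisfied 3 clause(s); 5 remain; assigned so far: [2]
unit clause [1] forces x1=T; simplify:
  drop -1 from [-3, -1] -> [-3]
  satisfied 4 clause(s); 1 remain; assigned so far: [1, 2]
unit clause [-3] forces x3=F; simplify:
  satisfied 1 clause(s); 0 remain; assigned so far: [1, 2, 3]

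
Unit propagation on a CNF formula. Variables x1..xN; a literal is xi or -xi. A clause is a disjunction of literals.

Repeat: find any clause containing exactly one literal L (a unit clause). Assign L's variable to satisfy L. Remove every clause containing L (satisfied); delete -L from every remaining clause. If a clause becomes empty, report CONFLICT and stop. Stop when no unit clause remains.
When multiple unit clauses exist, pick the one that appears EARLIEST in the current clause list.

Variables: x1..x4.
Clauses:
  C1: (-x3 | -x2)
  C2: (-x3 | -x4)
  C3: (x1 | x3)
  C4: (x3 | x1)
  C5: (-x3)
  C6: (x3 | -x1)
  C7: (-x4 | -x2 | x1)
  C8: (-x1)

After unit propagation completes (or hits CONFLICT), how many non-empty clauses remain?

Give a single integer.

unit clause [-3] forces x3=F; simplify:
  drop 3 from [1, 3] -> [1]
  drop 3 from [3, 1] -> [1]
  drop 3 from [3, -1] -> [-1]
  satisfied 3 clause(s); 5 remain; assigned so far: [3]
unit clause [1] forces x1=T; simplify:
  drop -1 from [-1] -> [] (empty!)
  drop -1 from [-1] -> [] (empty!)
  satisfied 3 clause(s); 2 remain; assigned so far: [1, 3]
CONFLICT (empty clause)

Answer: 0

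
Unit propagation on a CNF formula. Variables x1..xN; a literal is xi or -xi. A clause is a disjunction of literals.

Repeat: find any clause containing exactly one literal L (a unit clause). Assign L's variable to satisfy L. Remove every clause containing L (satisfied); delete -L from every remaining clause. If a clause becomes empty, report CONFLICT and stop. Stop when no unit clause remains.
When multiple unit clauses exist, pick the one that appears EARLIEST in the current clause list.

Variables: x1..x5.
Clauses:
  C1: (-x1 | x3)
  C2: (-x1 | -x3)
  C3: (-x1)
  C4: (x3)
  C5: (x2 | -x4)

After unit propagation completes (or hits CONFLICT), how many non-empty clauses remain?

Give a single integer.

Answer: 1

Derivation:
unit clause [-1] forces x1=F; simplify:
  satisfied 3 clause(s); 2 remain; assigned so far: [1]
unit clause [3] forces x3=T; simplify:
  satisfied 1 clause(s); 1 remain; assigned so far: [1, 3]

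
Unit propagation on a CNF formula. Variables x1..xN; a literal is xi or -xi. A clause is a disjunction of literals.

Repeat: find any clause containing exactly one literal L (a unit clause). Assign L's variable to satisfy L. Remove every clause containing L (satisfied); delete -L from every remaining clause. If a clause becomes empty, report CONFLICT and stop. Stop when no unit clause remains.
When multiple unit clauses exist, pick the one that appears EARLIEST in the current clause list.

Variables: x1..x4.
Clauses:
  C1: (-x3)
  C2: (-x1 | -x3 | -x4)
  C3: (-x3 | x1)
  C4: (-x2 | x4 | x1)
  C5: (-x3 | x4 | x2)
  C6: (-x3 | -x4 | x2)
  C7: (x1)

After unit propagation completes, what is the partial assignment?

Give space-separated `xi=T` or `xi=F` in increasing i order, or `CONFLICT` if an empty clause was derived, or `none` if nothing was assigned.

unit clause [-3] forces x3=F; simplify:
  satisfied 5 clause(s); 2 remain; assigned so far: [3]
unit clause [1] forces x1=T; simplify:
  satisfied 2 clause(s); 0 remain; assigned so far: [1, 3]

Answer: x1=T x3=F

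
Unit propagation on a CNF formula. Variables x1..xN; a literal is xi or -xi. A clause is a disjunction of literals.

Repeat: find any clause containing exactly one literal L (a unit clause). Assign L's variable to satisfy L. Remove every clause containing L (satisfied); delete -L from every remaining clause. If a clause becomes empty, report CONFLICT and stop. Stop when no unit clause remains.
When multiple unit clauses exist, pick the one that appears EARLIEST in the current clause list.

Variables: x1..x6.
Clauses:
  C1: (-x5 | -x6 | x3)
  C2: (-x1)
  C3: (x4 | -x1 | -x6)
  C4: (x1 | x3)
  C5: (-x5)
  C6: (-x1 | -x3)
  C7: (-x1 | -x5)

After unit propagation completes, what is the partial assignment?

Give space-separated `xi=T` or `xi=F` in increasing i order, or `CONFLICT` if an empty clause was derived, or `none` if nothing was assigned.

unit clause [-1] forces x1=F; simplify:
  drop 1 from [1, 3] -> [3]
  satisfied 4 clause(s); 3 remain; assigned so far: [1]
unit clause [3] forces x3=T; simplify:
  satisfied 2 clause(s); 1 remain; assigned so far: [1, 3]
unit clause [-5] forces x5=F; simplify:
  satisfied 1 clause(s); 0 remain; assigned so far: [1, 3, 5]

Answer: x1=F x3=T x5=F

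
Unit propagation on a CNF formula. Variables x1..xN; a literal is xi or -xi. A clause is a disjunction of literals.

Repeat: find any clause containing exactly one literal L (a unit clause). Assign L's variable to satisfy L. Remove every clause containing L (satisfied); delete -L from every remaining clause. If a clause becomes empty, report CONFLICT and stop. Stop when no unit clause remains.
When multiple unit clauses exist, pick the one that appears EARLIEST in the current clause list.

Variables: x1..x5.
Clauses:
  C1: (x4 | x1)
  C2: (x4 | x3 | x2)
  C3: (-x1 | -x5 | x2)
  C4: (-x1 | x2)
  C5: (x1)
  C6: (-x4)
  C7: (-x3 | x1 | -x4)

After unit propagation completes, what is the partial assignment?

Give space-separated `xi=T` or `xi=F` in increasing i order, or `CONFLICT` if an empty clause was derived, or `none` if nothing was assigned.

unit clause [1] forces x1=T; simplify:
  drop -1 from [-1, -5, 2] -> [-5, 2]
  drop -1 from [-1, 2] -> [2]
  satisfied 3 clause(s); 4 remain; assigned so far: [1]
unit clause [2] forces x2=T; simplify:
  satisfied 3 clause(s); 1 remain; assigned so far: [1, 2]
unit clause [-4] forces x4=F; simplify:
  satisfied 1 clause(s); 0 remain; assigned so far: [1, 2, 4]

Answer: x1=T x2=T x4=F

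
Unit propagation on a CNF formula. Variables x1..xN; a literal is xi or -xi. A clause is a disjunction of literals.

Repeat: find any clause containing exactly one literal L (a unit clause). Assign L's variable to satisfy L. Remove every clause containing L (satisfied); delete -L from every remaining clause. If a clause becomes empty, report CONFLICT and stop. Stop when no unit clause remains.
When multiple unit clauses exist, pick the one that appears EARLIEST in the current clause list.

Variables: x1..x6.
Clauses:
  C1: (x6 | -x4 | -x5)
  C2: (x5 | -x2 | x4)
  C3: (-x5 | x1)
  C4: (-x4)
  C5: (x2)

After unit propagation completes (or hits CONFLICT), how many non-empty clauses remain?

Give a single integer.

Answer: 0

Derivation:
unit clause [-4] forces x4=F; simplify:
  drop 4 from [5, -2, 4] -> [5, -2]
  satisfied 2 clause(s); 3 remain; assigned so far: [4]
unit clause [2] forces x2=T; simplify:
  drop -2 from [5, -2] -> [5]
  satisfied 1 clause(s); 2 remain; assigned so far: [2, 4]
unit clause [5] forces x5=T; simplify:
  drop -5 from [-5, 1] -> [1]
  satisfied 1 clause(s); 1 remain; assigned so far: [2, 4, 5]
unit clause [1] forces x1=T; simplify:
  satisfied 1 clause(s); 0 remain; assigned so far: [1, 2, 4, 5]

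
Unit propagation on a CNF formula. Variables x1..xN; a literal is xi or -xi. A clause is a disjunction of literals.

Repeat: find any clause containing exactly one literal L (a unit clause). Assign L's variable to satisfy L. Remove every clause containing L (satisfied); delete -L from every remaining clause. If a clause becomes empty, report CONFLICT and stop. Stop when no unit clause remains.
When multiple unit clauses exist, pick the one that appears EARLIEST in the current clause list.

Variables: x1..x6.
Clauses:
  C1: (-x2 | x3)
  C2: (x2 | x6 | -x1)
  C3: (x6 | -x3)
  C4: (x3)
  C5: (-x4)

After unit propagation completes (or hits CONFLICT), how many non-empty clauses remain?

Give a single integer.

Answer: 0

Derivation:
unit clause [3] forces x3=T; simplify:
  drop -3 from [6, -3] -> [6]
  satisfied 2 clause(s); 3 remain; assigned so far: [3]
unit clause [6] forces x6=T; simplify:
  satisfied 2 clause(s); 1 remain; assigned so far: [3, 6]
unit clause [-4] forces x4=F; simplify:
  satisfied 1 clause(s); 0 remain; assigned so far: [3, 4, 6]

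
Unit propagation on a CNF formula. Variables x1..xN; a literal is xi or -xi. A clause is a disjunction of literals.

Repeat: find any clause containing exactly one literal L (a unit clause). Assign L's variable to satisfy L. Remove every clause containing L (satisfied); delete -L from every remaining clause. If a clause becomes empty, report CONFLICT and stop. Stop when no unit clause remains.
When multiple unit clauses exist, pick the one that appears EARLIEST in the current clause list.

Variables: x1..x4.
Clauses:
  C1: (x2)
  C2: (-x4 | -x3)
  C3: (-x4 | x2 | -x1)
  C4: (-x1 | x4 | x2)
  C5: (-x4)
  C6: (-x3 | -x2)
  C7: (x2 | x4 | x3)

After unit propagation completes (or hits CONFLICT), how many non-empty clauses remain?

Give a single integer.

Answer: 0

Derivation:
unit clause [2] forces x2=T; simplify:
  drop -2 from [-3, -2] -> [-3]
  satisfied 4 clause(s); 3 remain; assigned so far: [2]
unit clause [-4] forces x4=F; simplify:
  satisfied 2 clause(s); 1 remain; assigned so far: [2, 4]
unit clause [-3] forces x3=F; simplify:
  satisfied 1 clause(s); 0 remain; assigned so far: [2, 3, 4]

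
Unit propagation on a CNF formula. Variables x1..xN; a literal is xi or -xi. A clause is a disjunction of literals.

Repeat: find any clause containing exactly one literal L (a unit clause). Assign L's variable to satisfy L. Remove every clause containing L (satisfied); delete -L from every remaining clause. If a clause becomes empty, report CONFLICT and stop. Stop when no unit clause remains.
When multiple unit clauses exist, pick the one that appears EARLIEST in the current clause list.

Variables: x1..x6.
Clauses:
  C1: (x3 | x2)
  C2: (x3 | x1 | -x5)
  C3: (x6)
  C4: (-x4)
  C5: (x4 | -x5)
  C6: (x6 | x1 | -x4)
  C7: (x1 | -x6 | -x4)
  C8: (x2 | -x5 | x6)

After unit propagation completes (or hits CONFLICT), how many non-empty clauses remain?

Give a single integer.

Answer: 1

Derivation:
unit clause [6] forces x6=T; simplify:
  drop -6 from [1, -6, -4] -> [1, -4]
  satisfied 3 clause(s); 5 remain; assigned so far: [6]
unit clause [-4] forces x4=F; simplify:
  drop 4 from [4, -5] -> [-5]
  satisfied 2 clause(s); 3 remain; assigned so far: [4, 6]
unit clause [-5] forces x5=F; simplify:
  satisfied 2 clause(s); 1 remain; assigned so far: [4, 5, 6]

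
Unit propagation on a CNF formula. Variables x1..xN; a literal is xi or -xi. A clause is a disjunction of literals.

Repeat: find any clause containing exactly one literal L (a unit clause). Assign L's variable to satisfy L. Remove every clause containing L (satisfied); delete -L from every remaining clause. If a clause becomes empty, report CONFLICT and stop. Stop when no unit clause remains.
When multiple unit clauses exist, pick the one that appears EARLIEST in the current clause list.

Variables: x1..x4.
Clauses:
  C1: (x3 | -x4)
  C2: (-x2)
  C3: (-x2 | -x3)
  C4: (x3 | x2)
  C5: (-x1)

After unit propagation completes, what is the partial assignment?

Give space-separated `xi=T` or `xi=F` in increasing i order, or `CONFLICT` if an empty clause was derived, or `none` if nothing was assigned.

Answer: x1=F x2=F x3=T

Derivation:
unit clause [-2] forces x2=F; simplify:
  drop 2 from [3, 2] -> [3]
  satisfied 2 clause(s); 3 remain; assigned so far: [2]
unit clause [3] forces x3=T; simplify:
  satisfied 2 clause(s); 1 remain; assigned so far: [2, 3]
unit clause [-1] forces x1=F; simplify:
  satisfied 1 clause(s); 0 remain; assigned so far: [1, 2, 3]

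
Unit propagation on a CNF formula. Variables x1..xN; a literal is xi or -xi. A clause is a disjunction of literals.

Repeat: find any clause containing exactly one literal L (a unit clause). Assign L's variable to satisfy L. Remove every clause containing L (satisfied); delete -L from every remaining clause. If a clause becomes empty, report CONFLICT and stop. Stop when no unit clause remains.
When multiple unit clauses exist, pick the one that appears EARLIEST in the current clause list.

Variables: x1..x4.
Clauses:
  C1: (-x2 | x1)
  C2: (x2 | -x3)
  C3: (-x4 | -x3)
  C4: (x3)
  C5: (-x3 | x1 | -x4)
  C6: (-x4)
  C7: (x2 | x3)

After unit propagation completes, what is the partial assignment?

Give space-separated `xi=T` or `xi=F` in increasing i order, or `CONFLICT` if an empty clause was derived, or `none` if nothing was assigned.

Answer: x1=T x2=T x3=T x4=F

Derivation:
unit clause [3] forces x3=T; simplify:
  drop -3 from [2, -3] -> [2]
  drop -3 from [-4, -3] -> [-4]
  drop -3 from [-3, 1, -4] -> [1, -4]
  satisfied 2 clause(s); 5 remain; assigned so far: [3]
unit clause [2] forces x2=T; simplify:
  drop -2 from [-2, 1] -> [1]
  satisfied 1 clause(s); 4 remain; assigned so far: [2, 3]
unit clause [1] forces x1=T; simplify:
  satisfied 2 clause(s); 2 remain; assigned so far: [1, 2, 3]
unit clause [-4] forces x4=F; simplify:
  satisfied 2 clause(s); 0 remain; assigned so far: [1, 2, 3, 4]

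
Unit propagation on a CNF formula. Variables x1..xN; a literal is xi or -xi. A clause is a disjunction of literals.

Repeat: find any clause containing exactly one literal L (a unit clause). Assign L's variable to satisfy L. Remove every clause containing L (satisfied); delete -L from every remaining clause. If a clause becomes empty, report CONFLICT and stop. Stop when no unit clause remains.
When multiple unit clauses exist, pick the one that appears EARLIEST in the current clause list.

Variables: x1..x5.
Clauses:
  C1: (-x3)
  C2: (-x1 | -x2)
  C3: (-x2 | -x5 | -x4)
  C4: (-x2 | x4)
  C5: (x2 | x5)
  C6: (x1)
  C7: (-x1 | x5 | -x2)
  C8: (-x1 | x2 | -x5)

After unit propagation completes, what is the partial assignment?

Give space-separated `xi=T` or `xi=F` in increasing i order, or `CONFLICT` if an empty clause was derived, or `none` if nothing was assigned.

Answer: CONFLICT

Derivation:
unit clause [-3] forces x3=F; simplify:
  satisfied 1 clause(s); 7 remain; assigned so far: [3]
unit clause [1] forces x1=T; simplify:
  drop -1 from [-1, -2] -> [-2]
  drop -1 from [-1, 5, -2] -> [5, -2]
  drop -1 from [-1, 2, -5] -> [2, -5]
  satisfied 1 clause(s); 6 remain; assigned so far: [1, 3]
unit clause [-2] forces x2=F; simplify:
  drop 2 from [2, 5] -> [5]
  drop 2 from [2, -5] -> [-5]
  satisfied 4 clause(s); 2 remain; assigned so far: [1, 2, 3]
unit clause [5] forces x5=T; simplify:
  drop -5 from [-5] -> [] (empty!)
  satisfied 1 clause(s); 1 remain; assigned so far: [1, 2, 3, 5]
CONFLICT (empty clause)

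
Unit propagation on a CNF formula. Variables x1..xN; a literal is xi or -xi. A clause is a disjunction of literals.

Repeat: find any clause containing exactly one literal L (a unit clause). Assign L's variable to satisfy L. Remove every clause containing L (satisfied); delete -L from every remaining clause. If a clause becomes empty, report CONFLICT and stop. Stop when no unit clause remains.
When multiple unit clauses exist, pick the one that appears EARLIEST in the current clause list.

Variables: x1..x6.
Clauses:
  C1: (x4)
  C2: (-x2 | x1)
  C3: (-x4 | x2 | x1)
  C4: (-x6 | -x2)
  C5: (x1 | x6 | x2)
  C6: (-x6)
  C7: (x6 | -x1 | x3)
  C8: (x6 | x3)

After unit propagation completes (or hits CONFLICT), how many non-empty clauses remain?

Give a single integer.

unit clause [4] forces x4=T; simplify:
  drop -4 from [-4, 2, 1] -> [2, 1]
  satisfied 1 clause(s); 7 remain; assigned so far: [4]
unit clause [-6] forces x6=F; simplify:
  drop 6 from [1, 6, 2] -> [1, 2]
  drop 6 from [6, -1, 3] -> [-1, 3]
  drop 6 from [6, 3] -> [3]
  satisfied 2 clause(s); 5 remain; assigned so far: [4, 6]
unit clause [3] forces x3=T; simplify:
  satisfied 2 clause(s); 3 remain; assigned so far: [3, 4, 6]

Answer: 3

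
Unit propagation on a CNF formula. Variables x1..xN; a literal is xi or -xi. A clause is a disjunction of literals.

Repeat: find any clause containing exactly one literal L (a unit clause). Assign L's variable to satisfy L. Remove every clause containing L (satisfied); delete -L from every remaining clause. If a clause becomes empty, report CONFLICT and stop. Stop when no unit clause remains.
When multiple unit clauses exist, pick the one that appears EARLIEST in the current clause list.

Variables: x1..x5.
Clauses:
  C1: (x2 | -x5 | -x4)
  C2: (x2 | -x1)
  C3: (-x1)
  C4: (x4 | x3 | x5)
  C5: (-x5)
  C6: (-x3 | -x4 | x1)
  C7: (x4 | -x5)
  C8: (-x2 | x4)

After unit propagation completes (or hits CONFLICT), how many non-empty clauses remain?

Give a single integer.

Answer: 3

Derivation:
unit clause [-1] forces x1=F; simplify:
  drop 1 from [-3, -4, 1] -> [-3, -4]
  satisfied 2 clause(s); 6 remain; assigned so far: [1]
unit clause [-5] forces x5=F; simplify:
  drop 5 from [4, 3, 5] -> [4, 3]
  satisfied 3 clause(s); 3 remain; assigned so far: [1, 5]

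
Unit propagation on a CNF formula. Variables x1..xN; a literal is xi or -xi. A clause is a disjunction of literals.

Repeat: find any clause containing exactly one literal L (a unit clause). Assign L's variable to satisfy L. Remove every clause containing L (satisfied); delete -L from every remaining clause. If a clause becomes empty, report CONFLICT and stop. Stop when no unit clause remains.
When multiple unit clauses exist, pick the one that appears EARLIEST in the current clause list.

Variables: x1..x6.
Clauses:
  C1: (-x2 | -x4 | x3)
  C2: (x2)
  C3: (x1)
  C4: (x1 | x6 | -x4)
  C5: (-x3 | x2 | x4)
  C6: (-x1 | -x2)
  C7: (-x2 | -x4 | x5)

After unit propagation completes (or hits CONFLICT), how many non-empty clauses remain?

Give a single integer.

Answer: 2

Derivation:
unit clause [2] forces x2=T; simplify:
  drop -2 from [-2, -4, 3] -> [-4, 3]
  drop -2 from [-1, -2] -> [-1]
  drop -2 from [-2, -4, 5] -> [-4, 5]
  satisfied 2 clause(s); 5 remain; assigned so far: [2]
unit clause [1] forces x1=T; simplify:
  drop -1 from [-1] -> [] (empty!)
  satisfied 2 clause(s); 3 remain; assigned so far: [1, 2]
CONFLICT (empty clause)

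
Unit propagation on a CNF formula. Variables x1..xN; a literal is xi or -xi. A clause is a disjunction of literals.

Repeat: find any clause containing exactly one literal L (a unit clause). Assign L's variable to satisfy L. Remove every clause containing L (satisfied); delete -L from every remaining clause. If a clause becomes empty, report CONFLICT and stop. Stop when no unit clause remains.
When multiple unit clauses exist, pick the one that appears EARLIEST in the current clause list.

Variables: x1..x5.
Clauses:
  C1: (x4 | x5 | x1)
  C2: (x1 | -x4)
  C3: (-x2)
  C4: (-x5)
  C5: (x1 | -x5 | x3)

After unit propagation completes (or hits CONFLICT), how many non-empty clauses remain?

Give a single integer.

unit clause [-2] forces x2=F; simplify:
  satisfied 1 clause(s); 4 remain; assigned so far: [2]
unit clause [-5] forces x5=F; simplify:
  drop 5 from [4, 5, 1] -> [4, 1]
  satisfied 2 clause(s); 2 remain; assigned so far: [2, 5]

Answer: 2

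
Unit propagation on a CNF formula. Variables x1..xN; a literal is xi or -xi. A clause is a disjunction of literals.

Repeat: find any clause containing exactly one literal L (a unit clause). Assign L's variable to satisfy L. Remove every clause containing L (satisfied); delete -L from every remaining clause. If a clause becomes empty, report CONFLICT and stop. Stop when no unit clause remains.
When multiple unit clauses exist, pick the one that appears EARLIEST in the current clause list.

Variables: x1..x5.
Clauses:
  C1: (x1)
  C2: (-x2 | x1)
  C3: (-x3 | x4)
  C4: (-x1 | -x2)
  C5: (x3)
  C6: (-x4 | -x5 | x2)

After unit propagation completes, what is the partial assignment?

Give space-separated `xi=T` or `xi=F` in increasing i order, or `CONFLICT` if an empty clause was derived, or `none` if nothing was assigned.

Answer: x1=T x2=F x3=T x4=T x5=F

Derivation:
unit clause [1] forces x1=T; simplify:
  drop -1 from [-1, -2] -> [-2]
  satisfied 2 clause(s); 4 remain; assigned so far: [1]
unit clause [-2] forces x2=F; simplify:
  drop 2 from [-4, -5, 2] -> [-4, -5]
  satisfied 1 clause(s); 3 remain; assigned so far: [1, 2]
unit clause [3] forces x3=T; simplify:
  drop -3 from [-3, 4] -> [4]
  satisfied 1 clause(s); 2 remain; assigned so far: [1, 2, 3]
unit clause [4] forces x4=T; simplify:
  drop -4 from [-4, -5] -> [-5]
  satisfied 1 clause(s); 1 remain; assigned so far: [1, 2, 3, 4]
unit clause [-5] forces x5=F; simplify:
  satisfied 1 clause(s); 0 remain; assigned so far: [1, 2, 3, 4, 5]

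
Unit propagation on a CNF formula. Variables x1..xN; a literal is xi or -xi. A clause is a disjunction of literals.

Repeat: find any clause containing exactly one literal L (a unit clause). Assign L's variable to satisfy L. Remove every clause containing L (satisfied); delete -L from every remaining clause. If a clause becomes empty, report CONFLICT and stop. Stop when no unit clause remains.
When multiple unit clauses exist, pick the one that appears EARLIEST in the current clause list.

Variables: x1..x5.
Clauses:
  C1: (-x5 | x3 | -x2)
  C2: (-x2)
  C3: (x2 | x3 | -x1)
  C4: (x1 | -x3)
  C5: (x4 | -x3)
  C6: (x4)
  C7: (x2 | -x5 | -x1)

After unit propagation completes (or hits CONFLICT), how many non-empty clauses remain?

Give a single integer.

unit clause [-2] forces x2=F; simplify:
  drop 2 from [2, 3, -1] -> [3, -1]
  drop 2 from [2, -5, -1] -> [-5, -1]
  satisfied 2 clause(s); 5 remain; assigned so far: [2]
unit clause [4] forces x4=T; simplify:
  satisfied 2 clause(s); 3 remain; assigned so far: [2, 4]

Answer: 3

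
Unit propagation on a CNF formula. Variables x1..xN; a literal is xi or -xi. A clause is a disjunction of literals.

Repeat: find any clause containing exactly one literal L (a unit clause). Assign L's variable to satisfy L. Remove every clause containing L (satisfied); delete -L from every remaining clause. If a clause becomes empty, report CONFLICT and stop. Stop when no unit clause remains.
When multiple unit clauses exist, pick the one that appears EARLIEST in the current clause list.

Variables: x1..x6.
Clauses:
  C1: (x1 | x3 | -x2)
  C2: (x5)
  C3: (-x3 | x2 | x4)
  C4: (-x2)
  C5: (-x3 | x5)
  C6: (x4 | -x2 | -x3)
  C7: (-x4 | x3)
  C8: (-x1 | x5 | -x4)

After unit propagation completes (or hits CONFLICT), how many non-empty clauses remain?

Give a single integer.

unit clause [5] forces x5=T; simplify:
  satisfied 3 clause(s); 5 remain; assigned so far: [5]
unit clause [-2] forces x2=F; simplify:
  drop 2 from [-3, 2, 4] -> [-3, 4]
  satisfied 3 clause(s); 2 remain; assigned so far: [2, 5]

Answer: 2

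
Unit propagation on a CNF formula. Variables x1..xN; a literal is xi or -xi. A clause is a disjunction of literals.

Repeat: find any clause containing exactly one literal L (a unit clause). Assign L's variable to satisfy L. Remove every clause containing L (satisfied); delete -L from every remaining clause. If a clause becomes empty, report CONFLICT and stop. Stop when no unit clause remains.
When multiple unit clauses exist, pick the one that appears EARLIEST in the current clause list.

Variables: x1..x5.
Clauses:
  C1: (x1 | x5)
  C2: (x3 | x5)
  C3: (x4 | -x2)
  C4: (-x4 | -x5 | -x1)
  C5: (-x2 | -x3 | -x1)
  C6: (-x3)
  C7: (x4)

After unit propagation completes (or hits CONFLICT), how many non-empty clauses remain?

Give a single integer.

unit clause [-3] forces x3=F; simplify:
  drop 3 from [3, 5] -> [5]
  satisfied 2 clause(s); 5 remain; assigned so far: [3]
unit clause [5] forces x5=T; simplify:
  drop -5 from [-4, -5, -1] -> [-4, -1]
  satisfied 2 clause(s); 3 remain; assigned so far: [3, 5]
unit clause [4] forces x4=T; simplify:
  drop -4 from [-4, -1] -> [-1]
  satisfied 2 clause(s); 1 remain; assigned so far: [3, 4, 5]
unit clause [-1] forces x1=F; simplify:
  satisfied 1 clause(s); 0 remain; assigned so far: [1, 3, 4, 5]

Answer: 0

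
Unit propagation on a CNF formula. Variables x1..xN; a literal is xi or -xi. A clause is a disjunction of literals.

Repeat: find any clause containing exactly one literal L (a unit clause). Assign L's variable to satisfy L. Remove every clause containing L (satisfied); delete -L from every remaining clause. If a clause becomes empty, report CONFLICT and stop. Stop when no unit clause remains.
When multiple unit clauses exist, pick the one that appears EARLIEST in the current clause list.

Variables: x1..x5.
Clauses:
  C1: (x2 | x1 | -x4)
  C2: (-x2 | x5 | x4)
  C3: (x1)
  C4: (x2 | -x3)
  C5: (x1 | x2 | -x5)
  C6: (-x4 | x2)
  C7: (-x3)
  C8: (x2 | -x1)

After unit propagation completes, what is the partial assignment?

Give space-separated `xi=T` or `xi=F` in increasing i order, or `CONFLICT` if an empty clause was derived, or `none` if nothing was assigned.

unit clause [1] forces x1=T; simplify:
  drop -1 from [2, -1] -> [2]
  satisfied 3 clause(s); 5 remain; assigned so far: [1]
unit clause [-3] forces x3=F; simplify:
  satisfied 2 clause(s); 3 remain; assigned so far: [1, 3]
unit clause [2] forces x2=T; simplify:
  drop -2 from [-2, 5, 4] -> [5, 4]
  satisfied 2 clause(s); 1 remain; assigned so far: [1, 2, 3]

Answer: x1=T x2=T x3=F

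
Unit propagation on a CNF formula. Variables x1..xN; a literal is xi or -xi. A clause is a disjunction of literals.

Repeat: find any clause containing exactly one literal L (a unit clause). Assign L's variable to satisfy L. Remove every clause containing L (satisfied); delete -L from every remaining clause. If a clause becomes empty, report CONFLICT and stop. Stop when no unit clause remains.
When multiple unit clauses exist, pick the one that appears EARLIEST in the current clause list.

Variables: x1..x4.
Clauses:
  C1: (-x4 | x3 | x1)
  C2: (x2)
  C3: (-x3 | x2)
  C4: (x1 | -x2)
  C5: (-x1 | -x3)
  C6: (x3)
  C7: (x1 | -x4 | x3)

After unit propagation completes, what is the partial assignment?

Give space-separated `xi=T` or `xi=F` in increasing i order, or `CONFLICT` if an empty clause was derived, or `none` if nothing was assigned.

unit clause [2] forces x2=T; simplify:
  drop -2 from [1, -2] -> [1]
  satisfied 2 clause(s); 5 remain; assigned so far: [2]
unit clause [1] forces x1=T; simplify:
  drop -1 from [-1, -3] -> [-3]
  satisfied 3 clause(s); 2 remain; assigned so far: [1, 2]
unit clause [-3] forces x3=F; simplify:
  drop 3 from [3] -> [] (empty!)
  satisfied 1 clause(s); 1 remain; assigned so far: [1, 2, 3]
CONFLICT (empty clause)

Answer: CONFLICT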